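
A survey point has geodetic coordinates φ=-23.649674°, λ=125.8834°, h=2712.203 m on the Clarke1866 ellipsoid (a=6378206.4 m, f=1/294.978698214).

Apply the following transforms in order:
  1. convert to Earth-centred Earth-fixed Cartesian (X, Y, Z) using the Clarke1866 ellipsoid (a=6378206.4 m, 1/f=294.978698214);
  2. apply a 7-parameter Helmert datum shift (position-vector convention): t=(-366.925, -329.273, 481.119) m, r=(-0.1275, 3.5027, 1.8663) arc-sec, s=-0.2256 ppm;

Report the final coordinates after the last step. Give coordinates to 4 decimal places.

X=-3428304.3921 m, Y=4737918.6980 m, Z=-2543193.0230 m

start: φ=-23.649674°, λ=125.883400°, h=2712.203 m
→ ECEF (a=6378206.400, f=1/294.978698214): X=-3427852.1715, Y=4738281.6278, Z=-2543729.9972
→ Helmert 7p (PV): X=-3428304.3921, Y=4737918.6980, Z=-2543193.0230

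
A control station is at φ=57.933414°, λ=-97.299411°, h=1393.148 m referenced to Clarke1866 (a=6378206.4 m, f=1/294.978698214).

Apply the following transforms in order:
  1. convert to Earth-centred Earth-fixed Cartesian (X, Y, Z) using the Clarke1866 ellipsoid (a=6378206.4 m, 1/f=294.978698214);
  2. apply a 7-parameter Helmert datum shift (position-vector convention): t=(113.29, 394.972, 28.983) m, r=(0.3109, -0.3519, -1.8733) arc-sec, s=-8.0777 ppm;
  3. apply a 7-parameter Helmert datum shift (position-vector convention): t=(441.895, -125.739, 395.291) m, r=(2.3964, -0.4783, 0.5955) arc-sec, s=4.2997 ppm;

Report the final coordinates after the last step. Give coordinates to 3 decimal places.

start: φ=57.933414°, λ=-97.299411°, h=1393.148 m
→ ECEF (a=6378206.400, f=1/294.978698214): X=-431377.4174, Y=-3367702.2301, Z=5382785.0443
→ Helmert 7p (PV): X=-431300.4114, Y=-3367284.2504, Z=5382764.7347
→ Helmert 7p (PV): X=-430863.1312, Y=-3367488.2505, Z=5383143.0484

X=-430863.131 m, Y=-3367488.251 m, Z=5383143.048 m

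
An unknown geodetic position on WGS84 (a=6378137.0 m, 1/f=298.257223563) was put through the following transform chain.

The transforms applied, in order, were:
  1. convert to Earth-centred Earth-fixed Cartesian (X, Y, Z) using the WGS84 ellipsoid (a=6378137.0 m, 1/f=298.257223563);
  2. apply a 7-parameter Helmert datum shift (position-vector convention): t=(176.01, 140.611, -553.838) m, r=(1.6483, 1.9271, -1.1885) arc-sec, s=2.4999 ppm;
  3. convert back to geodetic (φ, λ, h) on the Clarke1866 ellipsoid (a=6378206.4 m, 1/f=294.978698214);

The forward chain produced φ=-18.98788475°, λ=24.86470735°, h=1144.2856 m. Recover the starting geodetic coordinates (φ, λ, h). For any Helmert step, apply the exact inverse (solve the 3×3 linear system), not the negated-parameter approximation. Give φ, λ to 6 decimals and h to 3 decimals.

start: φ=-18.987885°, λ=24.864707°, h=1144.286 m
→ ECEF (a=6378206.400, f=1/294.978698214): X=5475026.3781, Y=2537324.6766, Z=-2062330.0820
→ Helmert⁻¹: X=5474841.3248, Y=2537192.7933, Z=-2061740.2144
→ geod (Bowring, a=6378137.000): φ=-18.98218400°, λ=24.86431000°, h=785.4820 m

φ=-18.982184°, λ=24.864310°, h=785.482 m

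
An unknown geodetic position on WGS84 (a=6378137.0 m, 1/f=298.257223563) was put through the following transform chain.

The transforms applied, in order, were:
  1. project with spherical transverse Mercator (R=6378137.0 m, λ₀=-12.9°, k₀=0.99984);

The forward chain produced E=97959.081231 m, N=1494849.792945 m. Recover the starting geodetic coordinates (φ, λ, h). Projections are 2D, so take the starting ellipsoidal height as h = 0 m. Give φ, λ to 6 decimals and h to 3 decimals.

start: E=97959.0812, N=1494849.7929 m
→ tm⁻¹: φ=13.42899900°, λ=-11.99517100°

φ=13.428999°, λ=-11.995171°, h=0.000 m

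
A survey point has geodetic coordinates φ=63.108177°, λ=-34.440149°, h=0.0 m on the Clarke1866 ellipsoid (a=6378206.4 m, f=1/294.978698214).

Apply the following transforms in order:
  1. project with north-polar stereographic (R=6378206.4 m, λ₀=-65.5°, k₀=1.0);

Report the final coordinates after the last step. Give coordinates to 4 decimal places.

start: φ=63.108177°, λ=-34.440149°, h=0.000 m
→ stereo (R=6378206.4, λ₀=-65.5°): E=1573498.3017, N=-2612555.3341

E=1573498.3017 m, N=-2612555.3341 m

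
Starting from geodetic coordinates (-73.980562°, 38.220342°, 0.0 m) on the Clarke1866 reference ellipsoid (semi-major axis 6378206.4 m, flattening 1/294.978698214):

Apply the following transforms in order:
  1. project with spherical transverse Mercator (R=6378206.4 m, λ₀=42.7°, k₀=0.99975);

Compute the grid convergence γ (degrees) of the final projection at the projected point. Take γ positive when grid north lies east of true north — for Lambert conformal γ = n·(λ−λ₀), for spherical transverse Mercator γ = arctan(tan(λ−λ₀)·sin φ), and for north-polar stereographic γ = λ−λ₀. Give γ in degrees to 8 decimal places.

start: φ=-73.980562°, λ=38.220342°, h=0.000 m
→ into tm (λ₀=42.7°): φ=-73.98056200°, λ−λ₀=-4.47965800°
convergence γ = 4.30637201°

4.30637201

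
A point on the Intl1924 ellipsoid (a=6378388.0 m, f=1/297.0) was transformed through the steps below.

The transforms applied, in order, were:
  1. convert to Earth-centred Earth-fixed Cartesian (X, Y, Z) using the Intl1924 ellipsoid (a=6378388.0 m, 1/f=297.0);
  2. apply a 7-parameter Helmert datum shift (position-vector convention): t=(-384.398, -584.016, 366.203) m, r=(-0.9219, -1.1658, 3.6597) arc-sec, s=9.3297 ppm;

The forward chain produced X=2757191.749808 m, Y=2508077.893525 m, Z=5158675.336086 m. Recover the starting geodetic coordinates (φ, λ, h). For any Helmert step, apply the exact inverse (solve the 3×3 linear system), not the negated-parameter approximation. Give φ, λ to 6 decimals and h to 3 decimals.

φ=54.327284°, λ=42.292289°, h=98.508 m

start: X=2757191.7498, Y=2508077.8935, Z=5158675.3361 m
→ Helmert⁻¹: X=2757624.0837, Y=2508566.5221, Z=5158256.6341
→ geod (Bowring, a=6378388.000): φ=54.32728400°, λ=42.29228900°, h=98.5080 m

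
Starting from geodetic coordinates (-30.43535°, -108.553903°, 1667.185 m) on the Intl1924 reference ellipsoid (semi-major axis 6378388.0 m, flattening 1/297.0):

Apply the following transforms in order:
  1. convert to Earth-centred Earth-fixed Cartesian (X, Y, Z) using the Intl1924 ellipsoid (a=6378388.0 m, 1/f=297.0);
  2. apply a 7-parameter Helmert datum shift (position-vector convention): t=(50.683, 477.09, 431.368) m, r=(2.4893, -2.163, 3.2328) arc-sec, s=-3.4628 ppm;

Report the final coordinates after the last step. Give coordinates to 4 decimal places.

start: φ=-30.435350°, λ=-108.553903°, h=1667.185 m
→ ECEF (a=6378388.000, f=1/297.0): X=-1751876.8827, Y=-5219484.2786, Z=-3212968.2310
→ Helmert 7p (PV): X=-1751704.6356, Y=-5218977.7963, Z=-3212607.0991

X=-1751704.6356 m, Y=-5218977.7963 m, Z=-3212607.0991 m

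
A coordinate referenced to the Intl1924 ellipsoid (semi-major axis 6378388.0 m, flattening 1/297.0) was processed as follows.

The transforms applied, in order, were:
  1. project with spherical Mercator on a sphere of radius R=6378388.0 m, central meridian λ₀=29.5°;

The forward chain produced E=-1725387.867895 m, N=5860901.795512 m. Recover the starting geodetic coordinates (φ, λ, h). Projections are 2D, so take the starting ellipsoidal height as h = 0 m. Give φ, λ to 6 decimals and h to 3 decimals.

start: E=-1725387.8679, N=5860901.7955 m
→ merc⁻¹: φ=46.49895700°, λ=14.00118700°

φ=46.498957°, λ=14.001187°, h=0.000 m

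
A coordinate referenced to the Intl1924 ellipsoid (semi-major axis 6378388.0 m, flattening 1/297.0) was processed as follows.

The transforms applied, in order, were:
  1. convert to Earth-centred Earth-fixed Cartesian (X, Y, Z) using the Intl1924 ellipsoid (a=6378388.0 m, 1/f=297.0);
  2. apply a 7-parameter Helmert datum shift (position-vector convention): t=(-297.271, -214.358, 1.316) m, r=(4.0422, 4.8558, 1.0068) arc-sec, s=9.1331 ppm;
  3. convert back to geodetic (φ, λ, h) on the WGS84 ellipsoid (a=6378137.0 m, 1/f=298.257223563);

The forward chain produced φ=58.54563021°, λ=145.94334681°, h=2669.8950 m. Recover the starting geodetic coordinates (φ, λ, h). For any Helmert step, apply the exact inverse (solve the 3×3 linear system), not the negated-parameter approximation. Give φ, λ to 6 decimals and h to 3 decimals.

start: φ=58.545630°, λ=145.943347°, h=2669.895 m
→ ECEF (a=6378137.000, f=1/298.257223563): X=-2765285.8045, Y=1869189.7445, Z=5419974.5162
→ Helmert⁻¹: X=-2765081.7467, Y=1869506.7389, Z=5419821.9681
→ geod (Bowring, a=6378388.000): φ=58.54558200°, λ=145.93687700°, h=2359.6180 m

φ=58.545582°, λ=145.936877°, h=2359.618 m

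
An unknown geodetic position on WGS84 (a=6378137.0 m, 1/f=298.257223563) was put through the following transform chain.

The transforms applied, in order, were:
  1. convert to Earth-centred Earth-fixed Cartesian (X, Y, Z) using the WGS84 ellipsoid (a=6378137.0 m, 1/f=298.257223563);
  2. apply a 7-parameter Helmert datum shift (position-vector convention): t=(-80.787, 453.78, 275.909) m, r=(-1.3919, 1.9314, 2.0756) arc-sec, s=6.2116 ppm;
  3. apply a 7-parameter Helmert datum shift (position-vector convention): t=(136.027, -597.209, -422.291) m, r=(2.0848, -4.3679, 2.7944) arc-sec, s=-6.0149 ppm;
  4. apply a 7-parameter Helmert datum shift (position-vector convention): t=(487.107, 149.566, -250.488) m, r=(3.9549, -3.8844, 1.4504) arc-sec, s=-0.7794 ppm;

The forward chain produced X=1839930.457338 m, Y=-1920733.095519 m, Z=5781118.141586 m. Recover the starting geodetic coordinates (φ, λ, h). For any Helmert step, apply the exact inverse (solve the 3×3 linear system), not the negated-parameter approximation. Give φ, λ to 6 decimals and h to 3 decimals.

start: X=1839930.4573, Y=-1920733.0955, Z=5781118.1416 m
→ Helmert⁻¹: X=1839540.1530, Y=-1920786.2423, Z=5781375.3221
→ Helmert⁻¹: X=1839511.6129, Y=-1920167.0651, Z=5781812.8443
→ Helmert⁻¹: X=1839507.5096, Y=-1920666.4399, Z=5781505.2867
→ geod (Bowring, a=6378137.000): φ=65.44352000°, λ=-46.23647000°, h=3375.6830 m

φ=65.443520°, λ=-46.236470°, h=3375.683 m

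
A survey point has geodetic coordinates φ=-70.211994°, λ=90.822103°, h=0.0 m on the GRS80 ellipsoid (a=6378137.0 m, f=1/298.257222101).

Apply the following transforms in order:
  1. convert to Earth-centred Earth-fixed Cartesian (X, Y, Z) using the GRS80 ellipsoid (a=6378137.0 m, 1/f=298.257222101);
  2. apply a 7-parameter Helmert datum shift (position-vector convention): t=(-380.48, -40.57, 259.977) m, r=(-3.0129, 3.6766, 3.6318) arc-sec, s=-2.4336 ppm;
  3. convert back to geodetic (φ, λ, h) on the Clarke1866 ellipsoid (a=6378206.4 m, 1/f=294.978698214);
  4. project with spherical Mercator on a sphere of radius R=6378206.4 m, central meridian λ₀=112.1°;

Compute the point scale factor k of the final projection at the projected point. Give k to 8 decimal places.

2.95409413

start: φ=-70.211994°, λ=90.822103°, h=0.000 m
→ ECEF (a=6378137.000, f=1/298.257222101): X=-31073.1046, Y=2165465.3591, Z=-5979087.9107
→ Helmert 7p (PV): X=-31598.2122, Y=2165331.6360, Z=-5978844.4599
→ geod (Bowring, a=6378206.400): φ=-70.21368104°, λ=90.83604547°, h=-130.6013 m
→ into merc (λ₀=112.1°): φ=-70.21368104°, λ−λ₀=-21.26395453°
scale k = 2.95409413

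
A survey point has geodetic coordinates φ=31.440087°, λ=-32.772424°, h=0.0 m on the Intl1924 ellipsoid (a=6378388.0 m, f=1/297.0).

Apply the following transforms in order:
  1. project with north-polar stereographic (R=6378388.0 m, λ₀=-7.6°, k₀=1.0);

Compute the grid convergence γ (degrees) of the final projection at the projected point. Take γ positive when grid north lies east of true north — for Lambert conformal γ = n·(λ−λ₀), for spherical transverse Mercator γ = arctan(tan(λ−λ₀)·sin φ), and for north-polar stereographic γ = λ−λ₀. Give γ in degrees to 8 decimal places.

start: φ=31.440087°, λ=-32.772424°, h=0.000 m
→ into stereo (λ₀=-7.6°): φ=31.44008700°, λ−λ₀=-25.17242400°
convergence γ = -25.17242400°

-25.17242400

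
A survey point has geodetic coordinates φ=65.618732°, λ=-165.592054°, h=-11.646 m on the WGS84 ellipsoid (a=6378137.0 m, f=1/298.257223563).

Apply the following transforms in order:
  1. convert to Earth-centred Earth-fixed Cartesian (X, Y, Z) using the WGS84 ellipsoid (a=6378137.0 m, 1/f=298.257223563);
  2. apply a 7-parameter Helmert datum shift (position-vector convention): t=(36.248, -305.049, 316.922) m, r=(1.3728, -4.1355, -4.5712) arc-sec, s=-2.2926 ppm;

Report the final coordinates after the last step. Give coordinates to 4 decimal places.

start: φ=65.618732°, λ=-165.592054°, h=-11.646 m
→ ECEF (a=6378137.000, f=1/298.257223563): X=-2557234.2754, Y=-656964.2054, Z=5786516.2018
→ Helmert 7p (PV): X=-2557322.7405, Y=-657249.5877, Z=5786764.2141

X=-2557322.7405 m, Y=-657249.5877 m, Z=5786764.2141 m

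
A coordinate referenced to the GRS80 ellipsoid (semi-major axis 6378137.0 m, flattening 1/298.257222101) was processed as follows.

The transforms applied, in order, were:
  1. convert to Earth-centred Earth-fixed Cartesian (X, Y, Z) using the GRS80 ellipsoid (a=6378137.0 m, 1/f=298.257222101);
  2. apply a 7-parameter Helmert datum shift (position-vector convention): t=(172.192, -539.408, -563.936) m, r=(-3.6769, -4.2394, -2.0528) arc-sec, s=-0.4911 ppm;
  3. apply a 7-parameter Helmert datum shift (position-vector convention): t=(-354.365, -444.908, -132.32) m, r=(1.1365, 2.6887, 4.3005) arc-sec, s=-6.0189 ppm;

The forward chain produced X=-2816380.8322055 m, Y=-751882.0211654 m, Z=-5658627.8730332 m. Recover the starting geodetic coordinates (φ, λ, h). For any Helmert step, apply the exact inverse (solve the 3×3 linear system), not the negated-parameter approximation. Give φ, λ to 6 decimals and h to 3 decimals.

start: X=-2816380.8322, Y=-751882.0212, Z=-5658627.8730 m
→ Helmert⁻¹: X=-2815985.3228, Y=-751414.1025, Z=-5658562.1778
→ Helmert⁻¹: X=-2816267.7147, Y=-750802.2321, Z=-5657956.5211
→ geod (Bowring, a=6378137.000): φ=-62.90155800°, λ=-165.07242900°, h=3334.1820 m

φ=-62.901558°, λ=-165.072429°, h=3334.182 m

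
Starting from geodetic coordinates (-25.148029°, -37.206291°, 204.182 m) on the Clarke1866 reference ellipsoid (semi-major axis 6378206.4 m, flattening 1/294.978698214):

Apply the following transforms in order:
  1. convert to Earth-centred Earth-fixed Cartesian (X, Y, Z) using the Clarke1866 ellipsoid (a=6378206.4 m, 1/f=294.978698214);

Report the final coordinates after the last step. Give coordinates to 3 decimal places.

X=4601449.694 m, Y=-3493486.804 m, Z=-2693859.634 m

start: φ=-25.148029°, λ=-37.206291°, h=204.182 m
→ ECEF (a=6378206.400, f=1/294.978698214): X=4601449.6944, Y=-3493486.8042, Z=-2693859.6343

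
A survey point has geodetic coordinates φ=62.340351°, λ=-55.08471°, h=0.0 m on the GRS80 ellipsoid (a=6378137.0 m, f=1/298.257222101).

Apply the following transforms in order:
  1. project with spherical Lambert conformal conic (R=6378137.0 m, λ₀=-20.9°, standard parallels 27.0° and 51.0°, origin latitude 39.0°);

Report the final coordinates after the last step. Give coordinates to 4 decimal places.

E=-1856735.4605 m, N=2974636.4357 m

start: φ=62.340351°, λ=-55.084710°, h=0.000 m
→ lcc (R=6378137.0, λ₀=-20.9°): E=-1856735.4605, N=2974636.4357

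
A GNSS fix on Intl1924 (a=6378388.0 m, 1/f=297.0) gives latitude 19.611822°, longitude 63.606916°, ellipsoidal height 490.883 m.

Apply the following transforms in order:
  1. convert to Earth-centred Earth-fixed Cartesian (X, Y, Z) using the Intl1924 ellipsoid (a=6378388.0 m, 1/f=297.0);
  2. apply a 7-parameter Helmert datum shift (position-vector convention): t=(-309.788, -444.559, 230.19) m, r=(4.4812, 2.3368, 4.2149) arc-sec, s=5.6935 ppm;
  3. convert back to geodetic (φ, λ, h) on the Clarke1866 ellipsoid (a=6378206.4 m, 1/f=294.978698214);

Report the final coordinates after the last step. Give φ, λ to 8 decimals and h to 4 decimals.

start: φ=19.611822°, λ=63.606916°, h=490.883 m
→ ECEF (a=6378388.000, f=1/297.0): X=2672098.9524, Y=5384540.2942, Z=2127458.0888
→ Helmert 7p (PV): X=2671718.4499, Y=5384134.7749, Z=2127787.1011
→ geod (Bowring, a=6378206.400): φ=19.61707088°, λ=63.60844670°, h=297.8945 m

φ=19.61707088°, λ=63.60844670°, h=297.8945 m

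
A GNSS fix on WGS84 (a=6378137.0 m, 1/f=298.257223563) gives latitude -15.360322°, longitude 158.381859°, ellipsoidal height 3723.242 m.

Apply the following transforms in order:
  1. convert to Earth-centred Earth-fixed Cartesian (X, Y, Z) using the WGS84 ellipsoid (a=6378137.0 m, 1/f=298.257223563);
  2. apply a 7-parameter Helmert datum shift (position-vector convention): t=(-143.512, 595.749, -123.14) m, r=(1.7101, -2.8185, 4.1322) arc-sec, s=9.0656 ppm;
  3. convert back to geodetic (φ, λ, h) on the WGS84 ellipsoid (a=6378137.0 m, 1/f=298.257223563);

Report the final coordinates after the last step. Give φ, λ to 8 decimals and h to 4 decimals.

φ=-15.36110523°, λ=158.37814468°, h=4154.1170 m

start: φ=-15.360322°, λ=158.381859°, h=3723.242 m
→ ECEF (a=6378137.000, f=1/298.257223563): X=-5722371.9646, Y=2267743.4376, Z=-1679564.9461
→ Helmert 7p (PV): X=-5722589.8339, Y=2268259.0301, Z=-1679762.7047
→ geod (Bowring, a=6378137.000): φ=-15.36110523°, λ=158.37814468°, h=4154.1170 m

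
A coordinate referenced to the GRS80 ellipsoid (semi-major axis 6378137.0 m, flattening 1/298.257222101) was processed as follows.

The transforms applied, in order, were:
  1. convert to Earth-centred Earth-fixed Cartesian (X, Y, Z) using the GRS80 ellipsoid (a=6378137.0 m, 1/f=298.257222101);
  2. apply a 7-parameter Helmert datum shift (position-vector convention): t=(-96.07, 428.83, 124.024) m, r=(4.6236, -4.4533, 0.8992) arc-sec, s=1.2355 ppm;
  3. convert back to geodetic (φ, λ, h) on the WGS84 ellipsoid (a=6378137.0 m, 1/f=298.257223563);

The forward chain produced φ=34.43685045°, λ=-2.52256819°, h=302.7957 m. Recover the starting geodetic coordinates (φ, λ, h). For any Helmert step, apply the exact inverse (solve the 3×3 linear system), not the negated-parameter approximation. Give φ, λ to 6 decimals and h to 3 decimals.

φ=34.434161°, λ=-2.526522°, h=319.116 m

start: φ=34.436850°, λ=-2.522568°, h=302.796 m
→ ECEF (a=6378137.000, f=1/298.257223563): X=5261154.4830, Y=-231783.2641, Z=3586687.7879
→ Helmert⁻¹: X=5261320.4729, Y=-232154.3503, Z=3586450.9437
→ geod (Bowring, a=6378137.000): φ=34.43416100°, λ=-2.52652200°, h=319.1160 m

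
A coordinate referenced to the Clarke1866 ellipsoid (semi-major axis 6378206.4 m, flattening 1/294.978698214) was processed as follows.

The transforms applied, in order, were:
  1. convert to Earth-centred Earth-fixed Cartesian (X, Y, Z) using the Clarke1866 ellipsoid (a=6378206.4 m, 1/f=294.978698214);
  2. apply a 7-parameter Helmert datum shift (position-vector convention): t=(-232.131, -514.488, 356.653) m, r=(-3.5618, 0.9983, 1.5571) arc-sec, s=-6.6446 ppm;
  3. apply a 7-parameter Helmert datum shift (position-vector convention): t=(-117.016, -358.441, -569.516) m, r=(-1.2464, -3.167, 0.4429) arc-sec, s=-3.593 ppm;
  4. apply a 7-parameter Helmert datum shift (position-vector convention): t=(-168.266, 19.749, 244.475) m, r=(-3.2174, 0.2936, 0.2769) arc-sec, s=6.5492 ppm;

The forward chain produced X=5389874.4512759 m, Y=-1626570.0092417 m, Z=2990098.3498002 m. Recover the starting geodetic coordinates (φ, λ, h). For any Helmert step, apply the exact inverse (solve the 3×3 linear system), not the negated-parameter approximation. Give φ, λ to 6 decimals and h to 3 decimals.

start: X=5389874.4513, Y=-1626570.0092, Z=2990098.3498 m
→ Helmert⁻¹: X=5390000.9776, Y=-1626632.9776, Z=2989816.5931
→ Helmert⁻¹: X=5390179.7816, Y=-1626310.0234, Z=2990304.2652
→ Helmert⁻¹: X=5390420.9849, Y=-1625898.6617, Z=2989965.4922
→ geod (Bowring, a=6378206.400): φ=28.13198800°, λ=-16.78475000°, h=1526.1400 m

φ=28.131988°, λ=-16.784750°, h=1526.140 m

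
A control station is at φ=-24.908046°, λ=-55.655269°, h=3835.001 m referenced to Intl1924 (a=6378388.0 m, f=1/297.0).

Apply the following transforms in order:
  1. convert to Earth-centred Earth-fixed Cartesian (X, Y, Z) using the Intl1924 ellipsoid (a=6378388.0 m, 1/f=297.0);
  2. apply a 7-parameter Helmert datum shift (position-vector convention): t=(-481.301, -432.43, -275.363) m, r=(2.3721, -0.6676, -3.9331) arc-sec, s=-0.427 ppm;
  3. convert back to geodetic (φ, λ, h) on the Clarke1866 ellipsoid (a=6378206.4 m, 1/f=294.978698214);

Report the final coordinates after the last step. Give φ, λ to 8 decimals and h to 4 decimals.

φ=-24.91142344°, λ=-55.66246376°, h=4233.5002 m

start: φ=-24.908046°, λ=-55.655269°, h=3835.001 m
→ ECEF (a=6378388.000, f=1/297.0): X=3267695.4630, Y=-4782238.1881, Z=-2671490.3022
→ Helmert 7p (PV): X=3267130.2246, Y=-4782700.1623, Z=-2671808.9452
→ geod (Bowring, a=6378206.400): φ=-24.91142344°, λ=-55.66246376°, h=4233.5002 m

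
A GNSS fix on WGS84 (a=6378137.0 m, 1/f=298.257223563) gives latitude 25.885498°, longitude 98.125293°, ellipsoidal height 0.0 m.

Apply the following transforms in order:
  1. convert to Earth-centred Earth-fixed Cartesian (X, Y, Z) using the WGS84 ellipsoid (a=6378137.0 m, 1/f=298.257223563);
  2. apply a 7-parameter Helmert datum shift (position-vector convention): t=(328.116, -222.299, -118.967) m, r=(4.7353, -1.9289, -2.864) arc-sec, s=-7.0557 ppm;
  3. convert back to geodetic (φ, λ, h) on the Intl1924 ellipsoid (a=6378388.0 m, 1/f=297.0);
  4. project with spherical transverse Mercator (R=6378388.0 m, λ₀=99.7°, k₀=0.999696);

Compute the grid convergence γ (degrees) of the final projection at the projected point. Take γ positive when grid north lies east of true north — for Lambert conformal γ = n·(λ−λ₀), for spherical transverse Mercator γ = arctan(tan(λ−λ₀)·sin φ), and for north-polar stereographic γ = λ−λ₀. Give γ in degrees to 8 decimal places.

start: φ=25.885498°, λ=98.125293°, h=0.000 m
→ ECEF (a=6378137.000, f=1/298.257223563): X=-811546.1995, Y=5684231.4203, Z=2767654.8836
→ Helmert 7p (PV): X=-811159.3138, Y=5683916.7457, Z=2767639.2938
→ geod (Bowring, a=6378388.000): φ=25.88746108°, λ=98.12191477°, h=-569.8823 m
→ into tm (λ₀=99.7°): φ=25.88746108°, λ−λ₀=-1.57808523°
convergence γ = -0.68914081°

-0.68914081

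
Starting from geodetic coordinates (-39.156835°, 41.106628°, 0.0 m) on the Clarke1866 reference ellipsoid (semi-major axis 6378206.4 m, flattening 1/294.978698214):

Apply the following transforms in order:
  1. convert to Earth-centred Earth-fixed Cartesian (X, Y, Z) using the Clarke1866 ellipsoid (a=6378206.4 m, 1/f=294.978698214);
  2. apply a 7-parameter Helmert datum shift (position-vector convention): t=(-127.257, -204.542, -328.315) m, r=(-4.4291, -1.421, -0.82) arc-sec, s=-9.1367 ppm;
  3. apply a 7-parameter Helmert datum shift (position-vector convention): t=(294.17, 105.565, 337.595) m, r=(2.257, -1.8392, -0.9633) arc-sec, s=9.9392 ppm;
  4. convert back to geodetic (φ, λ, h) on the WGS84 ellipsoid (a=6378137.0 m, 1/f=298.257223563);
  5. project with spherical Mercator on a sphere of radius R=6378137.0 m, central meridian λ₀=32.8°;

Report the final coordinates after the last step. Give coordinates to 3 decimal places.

E=924302.547 m, N=-4743760.791 m

start: φ=-39.156835°, λ=41.106628°, h=0.000 m
→ ECEF (a=6378206.400, f=1/294.978698214): X=3731630.1895, Y=3256068.7568, Z=-4005636.6764
→ Helmert 7p (PV): X=3731509.3774, Y=3255733.6184, Z=-4005972.6019
→ Helmert 7p (PV): X=3731891.5611, Y=3255897.9505, Z=-4005605.9246
→ geod (Bowring, a=6378137.000): φ=-39.15404160°, λ=41.10315105°, h=20.9600 m
→ merc (R=6378137.0, λ₀=32.8°): E=924302.5470, N=-4743760.7909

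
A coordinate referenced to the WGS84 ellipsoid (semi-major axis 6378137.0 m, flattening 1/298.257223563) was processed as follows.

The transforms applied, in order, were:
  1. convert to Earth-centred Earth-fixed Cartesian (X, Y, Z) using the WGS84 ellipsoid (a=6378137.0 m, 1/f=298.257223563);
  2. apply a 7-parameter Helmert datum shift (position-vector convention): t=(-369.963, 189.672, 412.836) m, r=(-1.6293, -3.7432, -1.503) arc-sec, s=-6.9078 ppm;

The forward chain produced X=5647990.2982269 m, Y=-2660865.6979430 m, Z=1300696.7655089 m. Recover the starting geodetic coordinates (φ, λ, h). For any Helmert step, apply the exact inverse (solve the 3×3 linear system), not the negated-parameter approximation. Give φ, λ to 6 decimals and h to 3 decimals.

start: X=5647990.2982, Y=-2660865.6979, Z=1300696.7655 m
→ Helmert⁻¹: X=5648442.2645, Y=-2661042.8635, Z=1300169.3865
→ geod (Bowring, a=6378137.000): φ=11.83970500°, λ=-25.22563700°, h=568.2970 m

φ=11.839705°, λ=-25.225637°, h=568.297 m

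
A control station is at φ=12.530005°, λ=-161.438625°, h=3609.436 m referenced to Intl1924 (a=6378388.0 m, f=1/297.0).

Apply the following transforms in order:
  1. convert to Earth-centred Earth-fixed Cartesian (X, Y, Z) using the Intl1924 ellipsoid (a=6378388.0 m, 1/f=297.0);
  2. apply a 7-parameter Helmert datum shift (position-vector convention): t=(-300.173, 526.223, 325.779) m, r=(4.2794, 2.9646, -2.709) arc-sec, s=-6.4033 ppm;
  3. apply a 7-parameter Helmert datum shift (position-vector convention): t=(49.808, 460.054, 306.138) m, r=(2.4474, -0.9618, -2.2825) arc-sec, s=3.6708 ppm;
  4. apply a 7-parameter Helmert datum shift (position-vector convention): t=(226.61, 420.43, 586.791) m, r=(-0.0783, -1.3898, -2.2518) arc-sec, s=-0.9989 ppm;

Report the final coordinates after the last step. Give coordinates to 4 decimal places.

start: φ=12.530005°, λ=-161.438625°, h=3609.436 m
→ ECEF (a=6378388.000, f=1/297.0): X=-5906864.1815, Y=-1983447.4205, Z=1375494.5137
→ Helmert 7p (PV): X=-5907132.8112, Y=-1982859.4564, Z=1375855.2320
→ Helmert 7p (PV): X=-5907133.0448, Y=-1982357.6383, Z=1376115.3485
→ Helmert 7p (PV): X=-5906931.4478, Y=-1981870.2174, Z=1376661.7155

X=-5906931.4478 m, Y=-1981870.2174 m, Z=1376661.7155 m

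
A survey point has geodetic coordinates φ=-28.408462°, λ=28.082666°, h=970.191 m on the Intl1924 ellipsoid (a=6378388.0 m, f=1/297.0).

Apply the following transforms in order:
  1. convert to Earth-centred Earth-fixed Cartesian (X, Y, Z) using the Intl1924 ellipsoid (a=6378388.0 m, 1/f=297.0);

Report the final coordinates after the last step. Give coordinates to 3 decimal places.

start: φ=-28.408462°, λ=28.082666°, h=970.191 m
→ ECEF (a=6378388.000, f=1/297.0): X=4954311.3930, Y=2643430.0513, Z=-3016901.5104

X=4954311.393 m, Y=2643430.051 m, Z=-3016901.510 m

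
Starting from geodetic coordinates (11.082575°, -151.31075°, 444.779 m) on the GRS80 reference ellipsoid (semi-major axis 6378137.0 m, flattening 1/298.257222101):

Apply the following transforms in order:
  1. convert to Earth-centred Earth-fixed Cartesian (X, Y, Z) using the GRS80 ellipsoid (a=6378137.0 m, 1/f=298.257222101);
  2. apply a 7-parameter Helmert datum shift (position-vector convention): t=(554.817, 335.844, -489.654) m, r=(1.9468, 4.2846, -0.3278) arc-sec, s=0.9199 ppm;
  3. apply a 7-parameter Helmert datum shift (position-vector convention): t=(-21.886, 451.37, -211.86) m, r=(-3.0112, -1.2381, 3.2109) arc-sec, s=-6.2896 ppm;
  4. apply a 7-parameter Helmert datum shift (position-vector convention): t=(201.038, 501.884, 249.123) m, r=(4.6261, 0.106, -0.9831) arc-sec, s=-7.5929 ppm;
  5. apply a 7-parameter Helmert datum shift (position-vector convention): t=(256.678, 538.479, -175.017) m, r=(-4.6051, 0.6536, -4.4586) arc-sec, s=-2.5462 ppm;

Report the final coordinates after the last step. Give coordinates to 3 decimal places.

start: φ=11.082575°, λ=-151.310750°, h=444.779 m
→ ECEF (a=6378137.000, f=1/298.257222101): X=-5491852.4073, Y=-3005362.2585, Z=1218056.6123
→ Helmert 7p (PV): X=-5491282.1165, Y=-3005031.9478, Z=1217653.7917
→ Helmert 7p (PV): X=-5491229.9948, Y=-3004629.3829, Z=1217445.1814
→ Helmert 7p (PV): X=-5491000.9573, Y=-3004105.8175, Z=1217620.4952
→ Helmert 7p (PV): X=-5490791.3761, Y=-3003413.8121, Z=1217526.8474

X=-5490791.376 m, Y=-3003413.812 m, Z=1217526.847 m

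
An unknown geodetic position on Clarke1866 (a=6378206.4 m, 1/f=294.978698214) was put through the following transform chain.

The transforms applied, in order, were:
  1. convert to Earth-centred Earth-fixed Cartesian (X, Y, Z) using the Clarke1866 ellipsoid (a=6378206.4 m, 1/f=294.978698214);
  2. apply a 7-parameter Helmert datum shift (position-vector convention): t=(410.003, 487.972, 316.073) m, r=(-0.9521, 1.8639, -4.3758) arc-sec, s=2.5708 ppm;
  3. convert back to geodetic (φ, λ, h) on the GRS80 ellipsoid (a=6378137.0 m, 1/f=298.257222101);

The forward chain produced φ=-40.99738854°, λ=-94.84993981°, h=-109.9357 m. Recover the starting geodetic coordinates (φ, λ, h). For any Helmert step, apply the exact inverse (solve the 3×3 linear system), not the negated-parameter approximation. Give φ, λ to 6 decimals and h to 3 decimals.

φ=-40.998888°, λ=-94.852663°, h=507.096 m

start: φ=-40.997389°, λ=-94.849940°, h=-109.936 m
→ ECEF (a=6378137.000, f=1/298.257222101): X=-407572.5362, Y=-4803438.0147, Z=-4162132.2002
→ Helmert⁻¹: X=-407841.9642, Y=-4803903.0754, Z=-4162463.4322
→ geod (Bowring, a=6378206.400): φ=-40.99888800°, λ=-94.85266300°, h=507.0960 m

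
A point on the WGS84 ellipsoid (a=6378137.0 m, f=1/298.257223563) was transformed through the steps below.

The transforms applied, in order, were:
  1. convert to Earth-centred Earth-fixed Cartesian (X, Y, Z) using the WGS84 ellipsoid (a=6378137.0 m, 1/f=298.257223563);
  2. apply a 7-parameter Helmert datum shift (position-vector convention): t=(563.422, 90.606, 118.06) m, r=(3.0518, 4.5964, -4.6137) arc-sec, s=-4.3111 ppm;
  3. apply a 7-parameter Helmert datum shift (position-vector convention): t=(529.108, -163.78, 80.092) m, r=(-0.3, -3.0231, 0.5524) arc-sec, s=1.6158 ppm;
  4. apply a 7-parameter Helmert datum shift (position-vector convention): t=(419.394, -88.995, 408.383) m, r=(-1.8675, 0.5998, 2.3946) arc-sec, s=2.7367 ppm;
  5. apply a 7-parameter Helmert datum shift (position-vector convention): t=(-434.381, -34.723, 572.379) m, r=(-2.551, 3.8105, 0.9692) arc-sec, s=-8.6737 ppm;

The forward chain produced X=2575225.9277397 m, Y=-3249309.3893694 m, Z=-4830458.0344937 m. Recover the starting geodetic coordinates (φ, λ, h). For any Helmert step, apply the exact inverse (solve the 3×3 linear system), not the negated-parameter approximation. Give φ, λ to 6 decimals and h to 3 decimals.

φ=-49.561930°, λ=-51.609505°, h=397.977 m

start: X=2575225.9277, Y=-3249309.3894, Z=-4830458.0345 m
→ Helmert⁻¹: X=2575756.6300, Y=-3249255.2042, Z=-4831064.9182
→ Helmert⁻¹: X=2575306.5172, Y=-3249143.4711, Z=-4831482.0075
→ Helmert⁻¹: X=2574693.7340, Y=-3248974.3095, Z=-4831596.7539
→ Helmert⁻¹: X=2574321.7525, Y=-3249092.8271, Z=-4831630.2058
→ geod (Bowring, a=6378137.000): φ=-49.56193000°, λ=-51.60950500°, h=397.9770 m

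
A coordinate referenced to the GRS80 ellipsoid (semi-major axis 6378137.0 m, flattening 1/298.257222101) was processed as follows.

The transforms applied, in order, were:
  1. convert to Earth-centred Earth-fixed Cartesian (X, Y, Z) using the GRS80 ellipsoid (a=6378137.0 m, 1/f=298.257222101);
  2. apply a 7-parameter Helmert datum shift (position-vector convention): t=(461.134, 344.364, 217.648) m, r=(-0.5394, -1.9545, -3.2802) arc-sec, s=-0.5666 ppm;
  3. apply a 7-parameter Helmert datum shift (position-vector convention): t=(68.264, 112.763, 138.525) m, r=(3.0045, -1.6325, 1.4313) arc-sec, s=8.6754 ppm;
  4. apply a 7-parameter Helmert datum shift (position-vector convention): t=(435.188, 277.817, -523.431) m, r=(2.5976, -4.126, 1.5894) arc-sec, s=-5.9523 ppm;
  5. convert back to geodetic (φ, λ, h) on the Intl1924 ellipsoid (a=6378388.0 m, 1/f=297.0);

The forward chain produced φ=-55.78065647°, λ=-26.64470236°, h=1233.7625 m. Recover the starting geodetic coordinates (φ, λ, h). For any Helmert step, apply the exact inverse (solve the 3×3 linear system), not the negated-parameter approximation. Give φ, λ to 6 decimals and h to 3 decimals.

start: φ=-55.780656°, λ=-26.644702°, h=1233.762 m
→ ECEF (a=6378388.000, f=1/297.0): X=3214061.5375, Y=-1612619.7937, Z=-5251875.3776
→ Helmert⁻¹: X=3213528.0024, Y=-1612998.1074, Z=-5251427.1726
→ Helmert⁻¹: X=3213379.1028, Y=-1613195.6691, Z=-5251522.0729
→ Helmert⁻¹: X=3212895.6840, Y=-1613476.1193, Z=-5251777.3603
→ geod (Bowring, a=6378137.000): φ=-55.78428200°, λ=-26.66523200°, h=971.4030 m

φ=-55.784282°, λ=-26.665232°, h=971.403 m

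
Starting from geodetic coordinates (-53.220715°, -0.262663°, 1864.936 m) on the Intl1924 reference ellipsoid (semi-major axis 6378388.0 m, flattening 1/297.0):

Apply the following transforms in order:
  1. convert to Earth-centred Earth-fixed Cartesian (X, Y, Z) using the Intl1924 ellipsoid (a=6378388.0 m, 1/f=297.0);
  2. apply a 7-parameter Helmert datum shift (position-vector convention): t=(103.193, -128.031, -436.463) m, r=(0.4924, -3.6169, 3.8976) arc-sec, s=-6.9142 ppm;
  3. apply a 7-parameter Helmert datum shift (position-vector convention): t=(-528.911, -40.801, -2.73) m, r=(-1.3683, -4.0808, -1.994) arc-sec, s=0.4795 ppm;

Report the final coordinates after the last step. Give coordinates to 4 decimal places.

X=3828035.9284 m, Y=-17705.3063 m, Z=-5087146.9282 m

start: φ=-53.220715°, λ=-0.262663°, h=1864.936 m
→ ECEF (a=6378388.000, f=1/297.0): X=3828296.2727, Y=-17550.3124, Z=-5086883.4154
→ Helmert 7p (PV): X=3828462.5267, Y=-17593.7392, Z=-5087217.6190
→ Helmert 7p (PV): X=3828035.9284, Y=-17705.3063, Z=-5087146.9282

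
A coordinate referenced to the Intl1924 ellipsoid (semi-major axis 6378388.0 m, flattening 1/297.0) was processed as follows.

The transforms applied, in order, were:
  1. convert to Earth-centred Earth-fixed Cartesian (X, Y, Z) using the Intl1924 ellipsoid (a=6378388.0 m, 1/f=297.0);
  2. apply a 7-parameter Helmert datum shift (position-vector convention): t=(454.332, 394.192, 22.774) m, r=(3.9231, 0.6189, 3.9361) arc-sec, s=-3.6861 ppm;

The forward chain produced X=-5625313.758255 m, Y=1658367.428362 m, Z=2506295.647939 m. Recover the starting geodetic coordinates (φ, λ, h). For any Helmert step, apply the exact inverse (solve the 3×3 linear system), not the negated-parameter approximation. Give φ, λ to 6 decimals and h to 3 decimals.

φ=23.277788°, λ=163.577679°, h=3017.605 m

start: X=-5625313.7583, Y=1658367.4284, Z=2506295.6479 m
→ Helmert⁻¹: X=-5625764.7057, Y=1658134.3708, Z=2506233.6949
→ geod (Bowring, a=6378388.000): φ=23.27778800°, λ=163.57767900°, h=3017.6050 m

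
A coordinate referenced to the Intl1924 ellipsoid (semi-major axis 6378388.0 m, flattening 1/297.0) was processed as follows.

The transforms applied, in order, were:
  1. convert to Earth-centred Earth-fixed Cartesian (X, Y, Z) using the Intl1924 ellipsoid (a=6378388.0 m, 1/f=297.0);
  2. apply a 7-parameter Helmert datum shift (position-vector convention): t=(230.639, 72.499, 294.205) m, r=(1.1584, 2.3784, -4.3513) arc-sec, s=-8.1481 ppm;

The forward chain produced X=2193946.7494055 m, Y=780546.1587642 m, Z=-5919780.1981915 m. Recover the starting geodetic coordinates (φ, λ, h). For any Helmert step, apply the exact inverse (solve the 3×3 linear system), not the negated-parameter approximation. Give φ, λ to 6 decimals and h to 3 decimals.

start: X=2193946.7494, Y=780546.1588, Z=-5919780.1982 m
→ Helmert⁻¹: X=2193785.7837, Y=780493.0509, Z=-5920101.7281
→ geod (Bowring, a=6378388.000): φ=-68.66061400°, λ=19.58426200°, h=1785.3020 m

φ=-68.660614°, λ=19.584262°, h=1785.302 m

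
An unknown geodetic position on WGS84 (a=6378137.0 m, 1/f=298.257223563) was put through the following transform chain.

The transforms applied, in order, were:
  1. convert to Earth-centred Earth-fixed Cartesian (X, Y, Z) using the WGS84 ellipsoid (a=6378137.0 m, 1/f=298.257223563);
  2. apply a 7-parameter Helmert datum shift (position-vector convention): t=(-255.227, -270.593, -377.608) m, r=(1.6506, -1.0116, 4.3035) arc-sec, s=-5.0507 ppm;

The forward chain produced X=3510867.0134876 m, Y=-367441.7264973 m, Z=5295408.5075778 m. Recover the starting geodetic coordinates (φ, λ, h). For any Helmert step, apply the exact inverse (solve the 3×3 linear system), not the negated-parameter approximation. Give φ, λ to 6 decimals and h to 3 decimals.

φ=56.488968°, λ=-5.970402°, h=1324.324 m

start: X=3510867.0135, Y=-367441.7265, Z=5295408.5076 m
→ Helmert⁻¹: X=3511158.2855, Y=-367203.8659, Z=5295798.5816
→ geod (Bowring, a=6378137.000): φ=56.48896800°, λ=-5.97040200°, h=1324.3240 m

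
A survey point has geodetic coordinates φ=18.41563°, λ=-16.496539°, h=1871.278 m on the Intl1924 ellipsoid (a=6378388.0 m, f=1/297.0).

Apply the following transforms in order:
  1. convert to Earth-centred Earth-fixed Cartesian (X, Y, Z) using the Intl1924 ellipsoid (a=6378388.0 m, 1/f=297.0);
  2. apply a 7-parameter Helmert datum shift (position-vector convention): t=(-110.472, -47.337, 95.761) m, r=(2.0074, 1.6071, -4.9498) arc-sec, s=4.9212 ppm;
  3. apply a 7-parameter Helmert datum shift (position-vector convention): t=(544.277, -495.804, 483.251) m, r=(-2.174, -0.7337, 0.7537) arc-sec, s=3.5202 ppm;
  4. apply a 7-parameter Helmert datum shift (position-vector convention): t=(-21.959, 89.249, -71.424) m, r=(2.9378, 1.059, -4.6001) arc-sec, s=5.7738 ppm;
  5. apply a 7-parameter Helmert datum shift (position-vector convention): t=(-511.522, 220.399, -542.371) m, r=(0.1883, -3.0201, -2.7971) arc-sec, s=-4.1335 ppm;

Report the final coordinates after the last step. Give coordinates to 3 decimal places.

start: φ=18.415630°, λ=-16.496539°, h=1871.278 m
→ ECEF (a=6378388.000, f=1/297.0): X=5806290.9270, Y=-1719520.2269, Z=2002699.8046
→ Helmert 7p (PV): X=5806183.3689, Y=-1719734.8527, Z=2002743.4470
→ Helmert 7p (PV): X=5806747.2449, Y=-1720194.3858, Z=2003272.5270
→ Helmert 7p (PV): X=5806730.7342, Y=-1720273.1036, Z=2003158.3558
→ Helmert 7p (PV): X=5806142.5522, Y=-1720126.1657, Z=2002691.1553

X=5806142.552 m, Y=-1720126.166 m, Z=2002691.155 m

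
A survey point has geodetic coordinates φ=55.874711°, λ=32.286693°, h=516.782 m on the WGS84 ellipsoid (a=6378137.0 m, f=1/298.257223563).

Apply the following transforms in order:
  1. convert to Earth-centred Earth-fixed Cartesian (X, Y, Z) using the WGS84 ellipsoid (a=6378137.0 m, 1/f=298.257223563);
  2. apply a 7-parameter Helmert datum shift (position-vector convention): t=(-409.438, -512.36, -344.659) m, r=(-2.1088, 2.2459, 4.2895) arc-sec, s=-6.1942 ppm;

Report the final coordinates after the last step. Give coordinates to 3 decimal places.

start: φ=55.874711°, λ=32.286693°, h=516.782 m
→ ECEF (a=6378137.000, f=1/298.257223563): X=3032136.1361, Y=1915851.3877, Z=5257056.7879
→ Helmert 7p (PV): X=3031725.3153, Y=1915443.9632, Z=5256626.9636

X=3031725.315 m, Y=1915443.963 m, Z=5256626.964 m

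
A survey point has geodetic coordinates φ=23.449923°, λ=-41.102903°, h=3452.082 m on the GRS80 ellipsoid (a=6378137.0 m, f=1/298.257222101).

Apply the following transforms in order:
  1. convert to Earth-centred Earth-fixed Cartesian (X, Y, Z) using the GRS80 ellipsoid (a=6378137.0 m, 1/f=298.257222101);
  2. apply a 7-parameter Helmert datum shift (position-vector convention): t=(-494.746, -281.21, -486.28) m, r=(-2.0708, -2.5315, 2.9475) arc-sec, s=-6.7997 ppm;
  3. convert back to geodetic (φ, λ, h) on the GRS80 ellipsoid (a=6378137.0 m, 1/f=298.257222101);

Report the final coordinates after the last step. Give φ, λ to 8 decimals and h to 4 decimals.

φ=23.44748492°, λ=-41.10735099°, h=3043.0545 m

start: φ=23.449923°, λ=-41.102903°, h=3452.082 m
→ ECEF (a=6378137.000, f=1/298.257222101): X=4413897.7566, Y=-3850882.2749, Z=2523882.8012
→ Helmert 7p (PV): X=4413397.0501, Y=-3851048.8880, Z=2523472.1920
→ geod (Bowring, a=6378137.000): φ=23.44748492°, λ=-41.10735099°, h=3043.0545 m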